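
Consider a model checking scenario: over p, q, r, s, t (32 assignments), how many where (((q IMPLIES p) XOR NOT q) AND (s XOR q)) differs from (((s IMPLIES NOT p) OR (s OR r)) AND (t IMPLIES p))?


F1 = (((q IMPLIES p) XOR NOT q) AND (s XOR q))
F2 = (((s IMPLIES NOT p) OR (s OR r)) AND (t IMPLIES p))
Evaluate both on each of 32 rows (bits = p,q,r,s,t):
  row 0 [00000]: F1=0 F2=1 (differ) -> 1
  row 1 [00001]: F1=0 F2=0 -> 0
  row 2 [00010]: F1=0 F2=1 (differ) -> 1
  row 3 [00011]: F1=0 F2=0 -> 0
  row 4 [00100]: F1=0 F2=1 (differ) -> 1
  row 5 [00101]: F1=0 F2=0 -> 0
  row 6 [00110]: F1=0 F2=1 (differ) -> 1
  row 7 [00111]: F1=0 F2=0 -> 0
  row 8 [01000]: F1=0 F2=1 (differ) -> 1
  row 9 [01001]: F1=0 F2=0 -> 0
  row 10 [01010]: F1=0 F2=1 (differ) -> 1
  row 11 [01011]: F1=0 F2=0 -> 0
  row 12 [01100]: F1=0 F2=1 (differ) -> 1
  row 13 [01101]: F1=0 F2=0 -> 0
  row 14 [01110]: F1=0 F2=1 (differ) -> 1
  row 15 [01111]: F1=0 F2=0 -> 0
  row 16 [10000]: F1=0 F2=1 (differ) -> 1
  row 17 [10001]: F1=0 F2=1 (differ) -> 1
  row 18 [10010]: F1=0 F2=1 (differ) -> 1
  row 19 [10011]: F1=0 F2=1 (differ) -> 1
  row 20 [10100]: F1=0 F2=1 (differ) -> 1
  row 21 [10101]: F1=0 F2=1 (differ) -> 1
  row 22 [10110]: F1=0 F2=1 (differ) -> 1
  row 23 [10111]: F1=0 F2=1 (differ) -> 1
  row 24 [11000]: F1=1 F2=1 -> 0
  row 25 [11001]: F1=1 F2=1 -> 0
  row 26 [11010]: F1=0 F2=1 (differ) -> 1
  row 27 [11011]: F1=0 F2=1 (differ) -> 1
  row 28 [11100]: F1=1 F2=1 -> 0
  row 29 [11101]: F1=1 F2=1 -> 0
  row 30 [11110]: F1=0 F2=1 (differ) -> 1
  row 31 [11111]: F1=0 F2=1 (differ) -> 1
Full result column, 8 rows per line (p,q fixed per line; r,s,t runs 000..111 left to right):
  rows 0-7 [p,q=00]: 10101010  (ones: 4)
  rows 8-15 [p,q=01]: 10101010  (ones: 4)
  rows 16-23 [p,q=10]: 11111111  (ones: 8)
  rows 24-31 [p,q=11]: 00110011  (ones: 4)
Disagreements = 4+4+8+4 = 20

20


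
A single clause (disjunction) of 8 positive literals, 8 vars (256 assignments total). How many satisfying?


Step 1: Total=2^8=256
Step 2: Unsat when all 8 false: 2^0=1
Step 3: Sat=256-1=255

255


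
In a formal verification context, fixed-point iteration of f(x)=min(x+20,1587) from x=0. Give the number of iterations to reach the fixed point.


Step 1: x=0, cap=1587, increment=20
Step 2: x grows by 20 each step until capped at 1587; fixed point is x=1587
Step 3: iterations = ceil(1587/20) = 80

80


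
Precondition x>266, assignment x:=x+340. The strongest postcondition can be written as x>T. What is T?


Formula: sp(P, x:=E) = exists old_x. (x = E[old_x/x]) AND P[old_x/x] (old_x is the value of x before the assignment; eliminate old_x by solving x = E[old_x/x] for old_x)
Step 1: Precondition P: x>266, i.e. old_x > 266
Step 2: Assignment gives x = old_x + 340, so old_x = x - 340
Step 3: Substitute into P: x - 340 > 266
Step 4: Simplify: x > 266+340 = 606

606


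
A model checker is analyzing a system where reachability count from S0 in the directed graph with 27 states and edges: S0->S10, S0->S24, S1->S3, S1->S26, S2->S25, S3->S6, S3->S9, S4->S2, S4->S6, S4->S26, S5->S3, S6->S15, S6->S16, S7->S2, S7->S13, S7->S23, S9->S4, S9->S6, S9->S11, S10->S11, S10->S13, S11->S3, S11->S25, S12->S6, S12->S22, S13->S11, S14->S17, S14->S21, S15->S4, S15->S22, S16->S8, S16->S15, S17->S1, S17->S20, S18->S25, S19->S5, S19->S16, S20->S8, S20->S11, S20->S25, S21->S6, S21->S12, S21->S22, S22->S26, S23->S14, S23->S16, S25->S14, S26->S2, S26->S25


BFS from S0:
  layer 0: {S0}
  layer 1: {S10, S24}
  layer 2: {S11, S13}
  layer 3: {S3, S25}
  layer 4: {S6, S9, S14}
  layer 5: {S4, S15, S16, S17, S21}
  layer 6: {S1, S2, S8, S12, S20, S22, S26}
Reachable set: {S0, S1, S2, S3, S4, S6, S8, S9, S10, S11, S12, S13, S14, S15, S16, S17, S20, S21, S22, S24, S25, S26}
Count = 22

22


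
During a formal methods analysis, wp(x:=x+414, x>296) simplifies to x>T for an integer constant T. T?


Formula: wp(x:=E, P) = P[E/x] (substitute E for x in postcondition)
Step 1: Postcondition: x>296
Step 2: Substitute x+414 for x: x+414>296
Step 3: Solve for x: x > 296-414 = -118

-118


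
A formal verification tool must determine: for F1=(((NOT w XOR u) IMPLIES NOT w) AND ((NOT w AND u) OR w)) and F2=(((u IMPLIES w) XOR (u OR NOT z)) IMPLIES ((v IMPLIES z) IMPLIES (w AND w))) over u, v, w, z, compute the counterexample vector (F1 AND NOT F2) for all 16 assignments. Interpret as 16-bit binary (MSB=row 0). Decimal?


F1 = (((NOT w XOR u) IMPLIES NOT w) AND ((NOT w AND u) OR w))
F2 = (((u IMPLIES w) XOR (u OR NOT z)) IMPLIES ((v IMPLIES z) IMPLIES (w AND w)))
Counterexample to F1=>F2 is where F1=1 and F2=0.
Evaluate each row (bits = u,v,w,z, MSB first):
  row 0 [0000]: F1=0 F2=1 -> F1&~F2 -> 0
  row 1 [0001]: F1=0 F2=0 -> F1&~F2 -> 0
  row 2 [0010]: F1=1 F2=1 -> F1&~F2 -> 0
  row 3 [0011]: F1=1 F2=1 -> F1&~F2 -> 0
  row 4 [0100]: F1=0 F2=1 -> F1&~F2 -> 0
  row 5 [0101]: F1=0 F2=0 -> F1&~F2 -> 0
  row 6 [0110]: F1=1 F2=1 -> F1&~F2 -> 0
  row 7 [0111]: F1=1 F2=1 -> F1&~F2 -> 0
  row 8 [1000]: F1=1 F2=0 -> F1&~F2 -> 1
  row 9 [1001]: F1=1 F2=0 -> F1&~F2 -> 1
  row 10 [1010]: F1=0 F2=1 -> F1&~F2 -> 0
  row 11 [1011]: F1=0 F2=1 -> F1&~F2 -> 0
  row 12 [1100]: F1=1 F2=1 -> F1&~F2 -> 0
  row 13 [1101]: F1=1 F2=0 -> F1&~F2 -> 1
  row 14 [1110]: F1=0 F2=1 -> F1&~F2 -> 0
  row 15 [1111]: F1=0 F2=1 -> F1&~F2 -> 0
Full result column, 4 rows per line (u,v fixed per line; w,z runs 00..11 left to right):
  rows 0-3 [u,v=00]: 0000  = hex 0
  rows 4-7 [u,v=01]: 0000  = hex 0
  rows 8-11 [u,v=10]: 1100  = hex C
  rows 12-15 [u,v=11]: 0100  = hex 4
Counterexample vector (row 0 .. row 15) = 0000000011000100
Output column grouped in 4s = 0000 0000 1100 0100 = 0x00C4
Convert to decimal digit by digit (value = value*16 + digit):
  0 -> 0
  0*16 + 0 = 0
  0*16 + 12 (C) = 12
  12*16 + 4 = 196
Decimal = 196

196


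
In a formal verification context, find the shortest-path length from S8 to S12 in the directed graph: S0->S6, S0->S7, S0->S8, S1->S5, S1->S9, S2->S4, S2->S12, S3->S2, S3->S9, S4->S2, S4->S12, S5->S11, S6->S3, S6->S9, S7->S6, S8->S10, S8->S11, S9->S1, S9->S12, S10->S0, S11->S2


BFS layer-by-layer from S8:
  dist 0: {S8}
  dist 1: {S10, S11}
  dist 2: {S0, S2}
  dist 3: {S4, S6, S7, S12}
  -> S12 reached at distance 3
Shortest path length = 3

3


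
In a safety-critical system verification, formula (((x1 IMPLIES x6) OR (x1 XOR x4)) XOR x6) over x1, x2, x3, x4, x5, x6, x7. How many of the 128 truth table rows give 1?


Formula: (((x1 IMPLIES x6) OR (x1 XOR x4)) XOR x6) over 7 vars (128 rows)
Evaluate each row (x1, x2, x3, x4, x5, x6, x7 as bits, MSB first):
  row 0 [0000000]: (((0 IMPLIES 0) OR (0 XOR 0)) XOR 0) -> 1
  row 1 [0000001]: (((0 IMPLIES 0) OR (0 XOR 0)) XOR 0) -> 1
  row 2 [0000010]: (((0 IMPLIES 1) OR (0 XOR 0)) XOR 1) -> 0
  row 3 [0000011]: (((0 IMPLIES 1) OR (0 XOR 0)) XOR 1) -> 0
  row 4 [0000100]: (((0 IMPLIES 0) OR (0 XOR 0)) XOR 0) -> 1
  (every remaining row is evaluated the same way; all 128 results are listed next)
Full result column, 8 rows per line (x1,x2,x3,x4 fixed per line; x5,x6,x7 runs 000..111 left to right):
  rows 0-7 [x1,x2,x3,x4=0000]: 11001100  (ones: 4)
  rows 8-15 [x1,x2,x3,x4=0001]: 11001100  (ones: 4)
  rows 16-23 [x1,x2,x3,x4=0010]: 11001100  (ones: 4)
  rows 24-31 [x1,x2,x3,x4=0011]: 11001100  (ones: 4)
  rows 32-39 [x1,x2,x3,x4=0100]: 11001100  (ones: 4)
  rows 40-47 [x1,x2,x3,x4=0101]: 11001100  (ones: 4)
  rows 48-55 [x1,x2,x3,x4=0110]: 11001100  (ones: 4)
  rows 56-63 [x1,x2,x3,x4=0111]: 11001100  (ones: 4)
  rows 64-71 [x1,x2,x3,x4=1000]: 11001100  (ones: 4)
  rows 72-79 [x1,x2,x3,x4=1001]: 00000000  (ones: 0)
  rows 80-87 [x1,x2,x3,x4=1010]: 11001100  (ones: 4)
  rows 88-95 [x1,x2,x3,x4=1011]: 00000000  (ones: 0)
  rows 96-103 [x1,x2,x3,x4=1100]: 11001100  (ones: 4)
  rows 104-111 [x1,x2,x3,x4=1101]: 00000000  (ones: 0)
  rows 112-119 [x1,x2,x3,x4=1110]: 11001100  (ones: 4)
  rows 120-127 [x1,x2,x3,x4=1111]: 00000000  (ones: 0)
Count of 1-rows = 4+4+4+4+4+4+4+4+4+0+4+0+4+0+4+0 = 48

48


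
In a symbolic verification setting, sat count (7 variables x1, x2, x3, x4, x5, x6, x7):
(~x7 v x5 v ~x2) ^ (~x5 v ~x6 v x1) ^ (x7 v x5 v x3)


CNF with 3 clauses over 7 vars (128 assignments).
An assignment satisfies CNF iff every clause has >=1 true literal.
Check each row (bits = x1,x2,x3,x4,x5,x6,x7; clause T/F shown):
  row 0 [0000000]: clauses=TTF -> 0
  row 1 [0000001]: clauses=TTT -> 1
  row 2 [0000010]: clauses=TTF -> 0
  row 3 [0000011]: clauses=TTT -> 1
  row 4 [0000100]: clauses=TTT -> 1
  (every remaining row is evaluated the same way; all 128 results are listed next)
Full result column, 8 rows per line (x1,x2,x3,x4 fixed per line; x5,x6,x7 runs 000..111 left to right):
  rows 0-7 [x1,x2,x3,x4=0000]: 01011100  (ones: 4)
  rows 8-15 [x1,x2,x3,x4=0001]: 01011100  (ones: 4)
  rows 16-23 [x1,x2,x3,x4=0010]: 11111100  (ones: 6)
  rows 24-31 [x1,x2,x3,x4=0011]: 11111100  (ones: 6)
  rows 32-39 [x1,x2,x3,x4=0100]: 00001100  (ones: 2)
  rows 40-47 [x1,x2,x3,x4=0101]: 00001100  (ones: 2)
  rows 48-55 [x1,x2,x3,x4=0110]: 10101100  (ones: 4)
  rows 56-63 [x1,x2,x3,x4=0111]: 10101100  (ones: 4)
  rows 64-71 [x1,x2,x3,x4=1000]: 01011111  (ones: 6)
  rows 72-79 [x1,x2,x3,x4=1001]: 01011111  (ones: 6)
  rows 80-87 [x1,x2,x3,x4=1010]: 11111111  (ones: 8)
  rows 88-95 [x1,x2,x3,x4=1011]: 11111111  (ones: 8)
  rows 96-103 [x1,x2,x3,x4=1100]: 00001111  (ones: 4)
  rows 104-111 [x1,x2,x3,x4=1101]: 00001111  (ones: 4)
  rows 112-119 [x1,x2,x3,x4=1110]: 10101111  (ones: 6)
  rows 120-127 [x1,x2,x3,x4=1111]: 10101111  (ones: 6)
Satisfying assignments = 4+4+6+6+2+2+4+4+6+6+8+8+4+4+6+6 = 80

80


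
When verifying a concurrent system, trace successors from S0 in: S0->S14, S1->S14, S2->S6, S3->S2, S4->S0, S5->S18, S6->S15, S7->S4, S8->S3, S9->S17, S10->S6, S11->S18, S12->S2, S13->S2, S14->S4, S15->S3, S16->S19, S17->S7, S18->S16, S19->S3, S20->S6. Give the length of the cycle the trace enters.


Trace from S0 until a state repeats:
  S0 -> S14 -> S4 -> S0
S0 first seen at step 0, revisited at step 3.
Cycle length = 3 - 0 = 3

3


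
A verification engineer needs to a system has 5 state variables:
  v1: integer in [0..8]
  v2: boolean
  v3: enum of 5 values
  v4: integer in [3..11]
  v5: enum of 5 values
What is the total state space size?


State space = product of domain sizes of all variables.
Domain sizes:
  v1 (integer in [0..8]): 9
  v2 (boolean): 2
  v3 (enum of 5 values): 5
  v4 (integer in [3..11]): 9
  v5 (enum of 5 values): 5
Product = 9 * 2 * 5 * 9 * 5 = 4050

4050


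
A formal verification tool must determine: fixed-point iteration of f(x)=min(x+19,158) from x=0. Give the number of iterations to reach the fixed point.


Step 1: x=0, cap=158, increment=19
Step 2: x grows by 19 each step until capped at 158; fixed point is x=158
Step 3: iterations = ceil(158/19) = 9

9


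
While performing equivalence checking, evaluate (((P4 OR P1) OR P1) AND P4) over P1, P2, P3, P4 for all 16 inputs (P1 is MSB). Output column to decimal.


Formula: (((P4 OR P1) OR P1) AND P4) over P1, P2, P3, P4 (16 rows)
Evaluate each row (bits = P1,P2,P3,P4, MSB first):
  row 0 [0000]: (((0 OR 0) OR 0) AND 0) -> 0
  row 1 [0001]: (((1 OR 0) OR 0) AND 1) -> 1
  row 2 [0010]: (((0 OR 0) OR 0) AND 0) -> 0
  row 3 [0011]: (((1 OR 0) OR 0) AND 1) -> 1
  row 4 [0100]: (((0 OR 0) OR 0) AND 0) -> 0
  row 5 [0101]: (((1 OR 0) OR 0) AND 1) -> 1
  row 6 [0110]: (((0 OR 0) OR 0) AND 0) -> 0
  row 7 [0111]: (((1 OR 0) OR 0) AND 1) -> 1
  row 8 [1000]: (((0 OR 1) OR 1) AND 0) -> 0
  row 9 [1001]: (((1 OR 1) OR 1) AND 1) -> 1
  row 10 [1010]: (((0 OR 1) OR 1) AND 0) -> 0
  row 11 [1011]: (((1 OR 1) OR 1) AND 1) -> 1
  row 12 [1100]: (((0 OR 1) OR 1) AND 0) -> 0
  row 13 [1101]: (((1 OR 1) OR 1) AND 1) -> 1
  row 14 [1110]: (((0 OR 1) OR 1) AND 0) -> 0
  row 15 [1111]: (((1 OR 1) OR 1) AND 1) -> 1
Full result column, 4 rows per line (P1,P2 fixed per line; P3,P4 runs 00..11 left to right):
  rows 0-3 [P1,P2=00]: 0101  = hex 5
  rows 4-7 [P1,P2=01]: 0101  = hex 5
  rows 8-11 [P1,P2=10]: 0101  = hex 5
  rows 12-15 [P1,P2=11]: 0101  = hex 5
Output column (row 0 .. row 15) = 0101010101010101
Output column grouped in 4s = 0101 0101 0101 0101 = 0x5555
Convert to decimal digit by digit (value = value*16 + digit):
  5 -> 5
  5*16 + 5 = 85
  85*16 + 5 = 1365
  1365*16 + 5 = 21845
Decimal = 21845

21845


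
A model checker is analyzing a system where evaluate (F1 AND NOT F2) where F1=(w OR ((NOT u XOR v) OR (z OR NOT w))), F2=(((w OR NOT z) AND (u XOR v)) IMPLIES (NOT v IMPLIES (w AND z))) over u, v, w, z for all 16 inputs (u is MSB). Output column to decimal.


F1 = (w OR ((NOT u XOR v) OR (z OR NOT w)))
F2 = (((w OR NOT z) AND (u XOR v)) IMPLIES (NOT v IMPLIES (w AND z)))
Counterexample to F1=>F2 is where F1=1 and F2=0.
Evaluate each row (bits = u,v,w,z, MSB first):
  row 0 [0000]: F1=1 F2=1 -> F1&~F2 -> 0
  row 1 [0001]: F1=1 F2=1 -> F1&~F2 -> 0
  row 2 [0010]: F1=1 F2=1 -> F1&~F2 -> 0
  row 3 [0011]: F1=1 F2=1 -> F1&~F2 -> 0
  row 4 [0100]: F1=1 F2=1 -> F1&~F2 -> 0
  row 5 [0101]: F1=1 F2=1 -> F1&~F2 -> 0
  row 6 [0110]: F1=1 F2=1 -> F1&~F2 -> 0
  row 7 [0111]: F1=1 F2=1 -> F1&~F2 -> 0
  row 8 [1000]: F1=1 F2=0 -> F1&~F2 -> 1
  row 9 [1001]: F1=1 F2=1 -> F1&~F2 -> 0
  row 10 [1010]: F1=1 F2=0 -> F1&~F2 -> 1
  row 11 [1011]: F1=1 F2=1 -> F1&~F2 -> 0
  row 12 [1100]: F1=1 F2=1 -> F1&~F2 -> 0
  row 13 [1101]: F1=1 F2=1 -> F1&~F2 -> 0
  row 14 [1110]: F1=1 F2=1 -> F1&~F2 -> 0
  row 15 [1111]: F1=1 F2=1 -> F1&~F2 -> 0
Full result column, 4 rows per line (u,v fixed per line; w,z runs 00..11 left to right):
  rows 0-3 [u,v=00]: 0000  = hex 0
  rows 4-7 [u,v=01]: 0000  = hex 0
  rows 8-11 [u,v=10]: 1010  = hex A
  rows 12-15 [u,v=11]: 0000  = hex 0
Counterexample vector (row 0 .. row 15) = 0000000010100000
Output column grouped in 4s = 0000 0000 1010 0000 = 0x00A0
Convert to decimal digit by digit (value = value*16 + digit):
  0 -> 0
  0*16 + 0 = 0
  0*16 + 10 (A) = 10
  10*16 + 0 = 160
Decimal = 160

160


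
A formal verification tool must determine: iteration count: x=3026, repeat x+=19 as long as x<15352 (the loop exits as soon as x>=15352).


Step 1: x goes from 3026 toward 15352 by 19; the body runs while x<15352, so iterations = ceil((bound-start)/step)
Step 2: Distance=12326
Step 3: ceil(12326/19)=649

649


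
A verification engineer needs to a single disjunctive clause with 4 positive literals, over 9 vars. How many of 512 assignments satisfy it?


Step 1: Total=2^9=512
Step 2: Unsat when all 4 false: 2^5=32
Step 3: Sat=512-32=480

480


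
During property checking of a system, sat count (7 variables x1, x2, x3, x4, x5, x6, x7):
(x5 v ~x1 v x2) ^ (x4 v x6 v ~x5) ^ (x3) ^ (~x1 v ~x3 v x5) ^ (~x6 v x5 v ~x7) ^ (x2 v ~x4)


CNF with 6 clauses over 7 vars (128 assignments).
An assignment satisfies CNF iff every clause has >=1 true literal.
Check each row (bits = x1,x2,x3,x4,x5,x6,x7; clause T/F shown):
  row 0 [0000000]: clauses=TTFTTT -> 0
  row 1 [0000001]: clauses=TTFTTT -> 0
  row 2 [0000010]: clauses=TTFTTT -> 0
  row 3 [0000011]: clauses=TTFTFT -> 0
  row 4 [0000100]: clauses=TFFTTT -> 0
  (every remaining row is evaluated the same way; all 128 results are listed next)
Full result column, 8 rows per line (x1,x2,x3,x4 fixed per line; x5,x6,x7 runs 000..111 left to right):
  rows 0-7 [x1,x2,x3,x4=0000]: 00000000  (ones: 0)
  rows 8-15 [x1,x2,x3,x4=0001]: 00000000  (ones: 0)
  rows 16-23 [x1,x2,x3,x4=0010]: 11100011  (ones: 5)
  rows 24-31 [x1,x2,x3,x4=0011]: 00000000  (ones: 0)
  rows 32-39 [x1,x2,x3,x4=0100]: 00000000  (ones: 0)
  rows 40-47 [x1,x2,x3,x4=0101]: 00000000  (ones: 0)
  rows 48-55 [x1,x2,x3,x4=0110]: 11100011  (ones: 5)
  rows 56-63 [x1,x2,x3,x4=0111]: 11101111  (ones: 7)
  rows 64-71 [x1,x2,x3,x4=1000]: 00000000  (ones: 0)
  rows 72-79 [x1,x2,x3,x4=1001]: 00000000  (ones: 0)
  rows 80-87 [x1,x2,x3,x4=1010]: 00000011  (ones: 2)
  rows 88-95 [x1,x2,x3,x4=1011]: 00000000  (ones: 0)
  rows 96-103 [x1,x2,x3,x4=1100]: 00000000  (ones: 0)
  rows 104-111 [x1,x2,x3,x4=1101]: 00000000  (ones: 0)
  rows 112-119 [x1,x2,x3,x4=1110]: 00000011  (ones: 2)
  rows 120-127 [x1,x2,x3,x4=1111]: 00001111  (ones: 4)
Satisfying assignments = 0+0+5+0+0+0+5+7+0+0+2+0+0+0+2+4 = 25

25


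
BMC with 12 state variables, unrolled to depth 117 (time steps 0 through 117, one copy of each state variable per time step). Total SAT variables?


BMC unrolls to depth k, creating one copy of each state var for steps 0..k.
Step count = 117 + 1 = 118 (steps 0 through 117)
Vars per step = 12
Total = 12 * 118 = 1416

1416


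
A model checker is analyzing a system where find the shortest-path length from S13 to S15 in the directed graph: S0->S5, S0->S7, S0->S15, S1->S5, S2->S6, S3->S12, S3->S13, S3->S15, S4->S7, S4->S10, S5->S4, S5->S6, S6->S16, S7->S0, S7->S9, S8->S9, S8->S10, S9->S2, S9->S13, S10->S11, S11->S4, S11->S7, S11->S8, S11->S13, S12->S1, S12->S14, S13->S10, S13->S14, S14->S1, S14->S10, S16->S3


BFS layer-by-layer from S13:
  dist 0: {S13}
  dist 1: {S10, S14}
  dist 2: {S1, S11}
  dist 3: {S4, S5, S7, S8}
  dist 4: {S0, S6, S9}
  dist 5: {S2, S15, S16}
  -> S15 reached at distance 5
Shortest path length = 5

5


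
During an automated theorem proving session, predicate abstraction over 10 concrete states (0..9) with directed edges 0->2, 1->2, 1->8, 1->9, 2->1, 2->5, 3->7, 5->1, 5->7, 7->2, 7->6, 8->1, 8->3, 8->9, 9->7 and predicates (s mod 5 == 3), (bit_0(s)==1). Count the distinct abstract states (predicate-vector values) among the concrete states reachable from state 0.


BFS from 0:
Concrete reachable: {0, 1, 2, 3, 5, 6, 7, 8, 9}
Abstract via predicates (s mod 5 == 3), (bit_0(s)==1):
  (0,0) <- {0, 2, 6}
  (0,1) <- {1, 5, 7, 9}
  (1,0) <- {8}
  (1,1) <- {3}
Distinct abstract states = 4

4


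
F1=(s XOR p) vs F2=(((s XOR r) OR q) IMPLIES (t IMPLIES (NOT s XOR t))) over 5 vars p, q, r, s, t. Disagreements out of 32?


F1 = (s XOR p)
F2 = (((s XOR r) OR q) IMPLIES (t IMPLIES (NOT s XOR t)))
Evaluate both on each of 32 rows (bits = p,q,r,s,t):
  row 0 [00000]: F1=0 F2=1 (differ) -> 1
  row 1 [00001]: F1=0 F2=1 (differ) -> 1
  row 2 [00010]: F1=1 F2=1 -> 0
  row 3 [00011]: F1=1 F2=1 -> 0
  row 4 [00100]: F1=0 F2=1 (differ) -> 1
  row 5 [00101]: F1=0 F2=0 -> 0
  row 6 [00110]: F1=1 F2=1 -> 0
  row 7 [00111]: F1=1 F2=1 -> 0
  row 8 [01000]: F1=0 F2=1 (differ) -> 1
  row 9 [01001]: F1=0 F2=0 -> 0
  row 10 [01010]: F1=1 F2=1 -> 0
  row 11 [01011]: F1=1 F2=1 -> 0
  row 12 [01100]: F1=0 F2=1 (differ) -> 1
  row 13 [01101]: F1=0 F2=0 -> 0
  row 14 [01110]: F1=1 F2=1 -> 0
  row 15 [01111]: F1=1 F2=1 -> 0
  row 16 [10000]: F1=1 F2=1 -> 0
  row 17 [10001]: F1=1 F2=1 -> 0
  row 18 [10010]: F1=0 F2=1 (differ) -> 1
  row 19 [10011]: F1=0 F2=1 (differ) -> 1
  row 20 [10100]: F1=1 F2=1 -> 0
  row 21 [10101]: F1=1 F2=0 (differ) -> 1
  row 22 [10110]: F1=0 F2=1 (differ) -> 1
  row 23 [10111]: F1=0 F2=1 (differ) -> 1
  row 24 [11000]: F1=1 F2=1 -> 0
  row 25 [11001]: F1=1 F2=0 (differ) -> 1
  row 26 [11010]: F1=0 F2=1 (differ) -> 1
  row 27 [11011]: F1=0 F2=1 (differ) -> 1
  row 28 [11100]: F1=1 F2=1 -> 0
  row 29 [11101]: F1=1 F2=0 (differ) -> 1
  row 30 [11110]: F1=0 F2=1 (differ) -> 1
  row 31 [11111]: F1=0 F2=1 (differ) -> 1
Full result column, 8 rows per line (p,q fixed per line; r,s,t runs 000..111 left to right):
  rows 0-7 [p,q=00]: 11001000  (ones: 3)
  rows 8-15 [p,q=01]: 10001000  (ones: 2)
  rows 16-23 [p,q=10]: 00110111  (ones: 5)
  rows 24-31 [p,q=11]: 01110111  (ones: 6)
Disagreements = 3+2+5+6 = 16

16


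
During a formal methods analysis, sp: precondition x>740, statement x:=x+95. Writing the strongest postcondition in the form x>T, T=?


Formula: sp(P, x:=E) = exists old_x. (x = E[old_x/x]) AND P[old_x/x] (old_x is the value of x before the assignment; eliminate old_x by solving x = E[old_x/x] for old_x)
Step 1: Precondition P: x>740, i.e. old_x > 740
Step 2: Assignment gives x = old_x + 95, so old_x = x - 95
Step 3: Substitute into P: x - 95 > 740
Step 4: Simplify: x > 740+95 = 835

835


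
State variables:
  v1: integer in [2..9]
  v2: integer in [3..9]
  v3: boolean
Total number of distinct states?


State space = product of domain sizes of all variables.
Domain sizes:
  v1 (integer in [2..9]): 8
  v2 (integer in [3..9]): 7
  v3 (boolean): 2
Product = 8 * 7 * 2 = 112

112


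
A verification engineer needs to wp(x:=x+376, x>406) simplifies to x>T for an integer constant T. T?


Formula: wp(x:=E, P) = P[E/x] (substitute E for x in postcondition)
Step 1: Postcondition: x>406
Step 2: Substitute x+376 for x: x+376>406
Step 3: Solve for x: x > 406-376 = 30

30


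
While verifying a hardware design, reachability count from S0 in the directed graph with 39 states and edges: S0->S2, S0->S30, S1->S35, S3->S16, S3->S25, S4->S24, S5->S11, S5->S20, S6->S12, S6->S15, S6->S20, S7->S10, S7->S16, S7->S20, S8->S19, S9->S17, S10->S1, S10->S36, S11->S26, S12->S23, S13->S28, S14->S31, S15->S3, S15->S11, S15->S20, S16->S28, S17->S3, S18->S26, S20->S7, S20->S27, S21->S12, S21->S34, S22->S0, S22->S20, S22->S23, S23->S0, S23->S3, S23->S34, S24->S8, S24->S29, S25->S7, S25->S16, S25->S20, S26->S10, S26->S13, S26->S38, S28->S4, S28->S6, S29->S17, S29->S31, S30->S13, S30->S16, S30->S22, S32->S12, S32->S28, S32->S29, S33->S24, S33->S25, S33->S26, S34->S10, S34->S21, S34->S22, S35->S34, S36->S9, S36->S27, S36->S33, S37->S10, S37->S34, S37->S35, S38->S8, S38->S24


BFS from S0:
  layer 0: {S0}
  layer 1: {S2, S30}
  layer 2: {S13, S16, S22}
  layer 3: {S20, S23, S28}
  layer 4: {S3, S4, S6, S7, S27, S34}
  layer 5: {S10, S12, S15, S21, S24, S25}
  layer 6: {S1, S8, S11, S29, S36}
  layer 7: {S9, S17, S19, S26, S31, S33, S35}
  layer 8: {S38}
Reachable set: {S0, S1, S2, S3, S4, S6, S7, S8, S9, S10, S11, S12, S13, S15, S16, S17, S19, S20, S21, S22, S23, S24, S25, S26, S27, S28, S29, S30, S31, S33, S34, S35, S36, S38}
Count = 34

34


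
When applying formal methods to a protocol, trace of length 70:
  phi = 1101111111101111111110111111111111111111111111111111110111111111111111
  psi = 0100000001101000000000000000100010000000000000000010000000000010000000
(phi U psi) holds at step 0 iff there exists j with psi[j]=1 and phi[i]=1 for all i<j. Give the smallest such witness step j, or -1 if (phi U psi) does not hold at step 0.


(phi U psi) at 0: need smallest j with psi[j]=1 and phi[i]=1 for all i in [0,j).
Scan from step 0:
  step 0: phi=1, psi=0 -> continue
  step 1: psi=1 and phi held for [0,1) -> witness found
Witness step = 1

1


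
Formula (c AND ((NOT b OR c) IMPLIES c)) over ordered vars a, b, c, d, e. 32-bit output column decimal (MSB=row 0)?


Formula: (c AND ((NOT b OR c) IMPLIES c)) over a, b, c, d, e (32 rows)
Evaluate each row (bits = a,b,c,d,e, MSB first):
  row 0 [00000]: (0 AND ((NOT 0 OR 0) IMPLIES 0)) -> 0
  row 1 [00001]: (0 AND ((NOT 0 OR 0) IMPLIES 0)) -> 0
  row 2 [00010]: (0 AND ((NOT 0 OR 0) IMPLIES 0)) -> 0
  row 3 [00011]: (0 AND ((NOT 0 OR 0) IMPLIES 0)) -> 0
  row 4 [00100]: (1 AND ((NOT 0 OR 1) IMPLIES 1)) -> 1
  row 5 [00101]: (1 AND ((NOT 0 OR 1) IMPLIES 1)) -> 1
  row 6 [00110]: (1 AND ((NOT 0 OR 1) IMPLIES 1)) -> 1
  row 7 [00111]: (1 AND ((NOT 0 OR 1) IMPLIES 1)) -> 1
  row 8 [01000]: (0 AND ((NOT 1 OR 0) IMPLIES 0)) -> 0
  row 9 [01001]: (0 AND ((NOT 1 OR 0) IMPLIES 0)) -> 0
  row 10 [01010]: (0 AND ((NOT 1 OR 0) IMPLIES 0)) -> 0
  row 11 [01011]: (0 AND ((NOT 1 OR 0) IMPLIES 0)) -> 0
  row 12 [01100]: (1 AND ((NOT 1 OR 1) IMPLIES 1)) -> 1
  row 13 [01101]: (1 AND ((NOT 1 OR 1) IMPLIES 1)) -> 1
  row 14 [01110]: (1 AND ((NOT 1 OR 1) IMPLIES 1)) -> 1
  row 15 [01111]: (1 AND ((NOT 1 OR 1) IMPLIES 1)) -> 1
  row 16 [10000]: (0 AND ((NOT 0 OR 0) IMPLIES 0)) -> 0
  row 17 [10001]: (0 AND ((NOT 0 OR 0) IMPLIES 0)) -> 0
  row 18 [10010]: (0 AND ((NOT 0 OR 0) IMPLIES 0)) -> 0
  row 19 [10011]: (0 AND ((NOT 0 OR 0) IMPLIES 0)) -> 0
  row 20 [10100]: (1 AND ((NOT 0 OR 1) IMPLIES 1)) -> 1
  row 21 [10101]: (1 AND ((NOT 0 OR 1) IMPLIES 1)) -> 1
  row 22 [10110]: (1 AND ((NOT 0 OR 1) IMPLIES 1)) -> 1
  row 23 [10111]: (1 AND ((NOT 0 OR 1) IMPLIES 1)) -> 1
  row 24 [11000]: (0 AND ((NOT 1 OR 0) IMPLIES 0)) -> 0
  row 25 [11001]: (0 AND ((NOT 1 OR 0) IMPLIES 0)) -> 0
  row 26 [11010]: (0 AND ((NOT 1 OR 0) IMPLIES 0)) -> 0
  row 27 [11011]: (0 AND ((NOT 1 OR 0) IMPLIES 0)) -> 0
  row 28 [11100]: (1 AND ((NOT 1 OR 1) IMPLIES 1)) -> 1
  row 29 [11101]: (1 AND ((NOT 1 OR 1) IMPLIES 1)) -> 1
  row 30 [11110]: (1 AND ((NOT 1 OR 1) IMPLIES 1)) -> 1
  row 31 [11111]: (1 AND ((NOT 1 OR 1) IMPLIES 1)) -> 1
Full result column, 4 rows per line (a,b,c fixed per line; d,e runs 00..11 left to right):
  rows 0-3 [a,b,c=000]: 0000  = hex 0
  rows 4-7 [a,b,c=001]: 1111  = hex F
  rows 8-11 [a,b,c=010]: 0000  = hex 0
  rows 12-15 [a,b,c=011]: 1111  = hex F
  rows 16-19 [a,b,c=100]: 0000  = hex 0
  rows 20-23 [a,b,c=101]: 1111  = hex F
  rows 24-27 [a,b,c=110]: 0000  = hex 0
  rows 28-31 [a,b,c=111]: 1111  = hex F
Output column (row 0 .. row 31) = 00001111000011110000111100001111
Output column grouped in 4s = 0000 1111 0000 1111 0000 1111 0000 1111 = 0x0F0F0F0F
Convert to decimal digit by digit (value = value*16 + digit):
  0 -> 0
  0*16 + 15 (F) = 15
  15*16 + 0 = 240
  240*16 + 15 (F) = 3855
  3855*16 + 0 = 61680
  61680*16 + 15 (F) = 986895
  986895*16 + 0 = 15790320
  15790320*16 + 15 (F) = 252645135
Decimal = 252645135

252645135


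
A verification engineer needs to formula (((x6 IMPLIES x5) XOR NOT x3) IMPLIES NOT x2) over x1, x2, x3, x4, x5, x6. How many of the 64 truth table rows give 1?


Formula: (((x6 IMPLIES x5) XOR NOT x3) IMPLIES NOT x2) over 6 vars (64 rows)
Evaluate each row (x1, x2, x3, x4, x5, x6 as bits, MSB first):
  row 0 [000000]: (((0 IMPLIES 0) XOR NOT 0) IMPLIES NOT 0) -> 1
  row 1 [000001]: (((1 IMPLIES 0) XOR NOT 0) IMPLIES NOT 0) -> 1
  row 2 [000010]: (((0 IMPLIES 1) XOR NOT 0) IMPLIES NOT 0) -> 1
  row 3 [000011]: (((1 IMPLIES 1) XOR NOT 0) IMPLIES NOT 0) -> 1
  row 4 [000100]: (((0 IMPLIES 0) XOR NOT 0) IMPLIES NOT 0) -> 1
  (every remaining row is evaluated the same way; all 64 results are listed next)
Full result column, 8 rows per line (x1,x2,x3 fixed per line; x4,x5,x6 runs 000..111 left to right):
  rows 0-7 [x1,x2,x3=000]: 11111111  (ones: 8)
  rows 8-15 [x1,x2,x3=001]: 11111111  (ones: 8)
  rows 16-23 [x1,x2,x3=010]: 10111011  (ones: 6)
  rows 24-31 [x1,x2,x3=011]: 01000100  (ones: 2)
  rows 32-39 [x1,x2,x3=100]: 11111111  (ones: 8)
  rows 40-47 [x1,x2,x3=101]: 11111111  (ones: 8)
  rows 48-55 [x1,x2,x3=110]: 10111011  (ones: 6)
  rows 56-63 [x1,x2,x3=111]: 01000100  (ones: 2)
Count of 1-rows = 8+8+6+2+8+8+6+2 = 48

48


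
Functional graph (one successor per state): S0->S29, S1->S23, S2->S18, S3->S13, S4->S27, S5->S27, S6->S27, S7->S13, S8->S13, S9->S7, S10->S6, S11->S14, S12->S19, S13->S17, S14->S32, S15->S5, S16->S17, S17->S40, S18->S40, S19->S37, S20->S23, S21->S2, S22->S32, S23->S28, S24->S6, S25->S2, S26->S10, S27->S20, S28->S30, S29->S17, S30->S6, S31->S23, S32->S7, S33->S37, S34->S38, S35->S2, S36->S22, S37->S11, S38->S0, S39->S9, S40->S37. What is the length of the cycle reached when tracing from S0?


Trace from S0 until a state repeats:
  S0 -> S29 -> S17 -> S40 -> S37 -> S11 -> S14 -> S32 -> S7 -> S13 -> S17
S17 first seen at step 2, revisited at step 10.
Cycle length = 10 - 2 = 8

8


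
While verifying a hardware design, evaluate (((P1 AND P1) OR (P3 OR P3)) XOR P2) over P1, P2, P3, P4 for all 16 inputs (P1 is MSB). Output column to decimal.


Formula: (((P1 AND P1) OR (P3 OR P3)) XOR P2) over P1, P2, P3, P4 (16 rows)
Evaluate each row (bits = P1,P2,P3,P4, MSB first):
  row 0 [0000]: (((0 AND 0) OR (0 OR 0)) XOR 0) -> 0
  row 1 [0001]: (((0 AND 0) OR (0 OR 0)) XOR 0) -> 0
  row 2 [0010]: (((0 AND 0) OR (1 OR 1)) XOR 0) -> 1
  row 3 [0011]: (((0 AND 0) OR (1 OR 1)) XOR 0) -> 1
  row 4 [0100]: (((0 AND 0) OR (0 OR 0)) XOR 1) -> 1
  row 5 [0101]: (((0 AND 0) OR (0 OR 0)) XOR 1) -> 1
  row 6 [0110]: (((0 AND 0) OR (1 OR 1)) XOR 1) -> 0
  row 7 [0111]: (((0 AND 0) OR (1 OR 1)) XOR 1) -> 0
  row 8 [1000]: (((1 AND 1) OR (0 OR 0)) XOR 0) -> 1
  row 9 [1001]: (((1 AND 1) OR (0 OR 0)) XOR 0) -> 1
  row 10 [1010]: (((1 AND 1) OR (1 OR 1)) XOR 0) -> 1
  row 11 [1011]: (((1 AND 1) OR (1 OR 1)) XOR 0) -> 1
  row 12 [1100]: (((1 AND 1) OR (0 OR 0)) XOR 1) -> 0
  row 13 [1101]: (((1 AND 1) OR (0 OR 0)) XOR 1) -> 0
  row 14 [1110]: (((1 AND 1) OR (1 OR 1)) XOR 1) -> 0
  row 15 [1111]: (((1 AND 1) OR (1 OR 1)) XOR 1) -> 0
Full result column, 4 rows per line (P1,P2 fixed per line; P3,P4 runs 00..11 left to right):
  rows 0-3 [P1,P2=00]: 0011  = hex 3
  rows 4-7 [P1,P2=01]: 1100  = hex C
  rows 8-11 [P1,P2=10]: 1111  = hex F
  rows 12-15 [P1,P2=11]: 0000  = hex 0
Output column (row 0 .. row 15) = 0011110011110000
Output column grouped in 4s = 0011 1100 1111 0000 = 0x3CF0
Convert to decimal digit by digit (value = value*16 + digit):
  3 -> 3
  3*16 + 12 (C) = 60
  60*16 + 15 (F) = 975
  975*16 + 0 = 15600
Decimal = 15600

15600


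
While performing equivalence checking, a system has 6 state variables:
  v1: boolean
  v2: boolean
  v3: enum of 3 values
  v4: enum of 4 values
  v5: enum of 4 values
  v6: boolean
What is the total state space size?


State space = product of domain sizes of all variables.
Domain sizes:
  v1 (boolean): 2
  v2 (boolean): 2
  v3 (enum of 3 values): 3
  v4 (enum of 4 values): 4
  v5 (enum of 4 values): 4
  v6 (boolean): 2
Product = 2 * 2 * 3 * 4 * 4 * 2 = 384

384


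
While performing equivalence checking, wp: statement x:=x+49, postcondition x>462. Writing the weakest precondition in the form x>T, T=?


Formula: wp(x:=E, P) = P[E/x] (substitute E for x in postcondition)
Step 1: Postcondition: x>462
Step 2: Substitute x+49 for x: x+49>462
Step 3: Solve for x: x > 462-49 = 413

413


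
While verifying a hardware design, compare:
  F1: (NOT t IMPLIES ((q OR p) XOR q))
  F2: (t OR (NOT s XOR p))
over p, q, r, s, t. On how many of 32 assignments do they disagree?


F1 = (NOT t IMPLIES ((q OR p) XOR q))
F2 = (t OR (NOT s XOR p))
Evaluate both on each of 32 rows (bits = p,q,r,s,t):
  row 0 [00000]: F1=0 F2=1 (differ) -> 1
  row 1 [00001]: F1=1 F2=1 -> 0
  row 2 [00010]: F1=0 F2=0 -> 0
  row 3 [00011]: F1=1 F2=1 -> 0
  row 4 [00100]: F1=0 F2=1 (differ) -> 1
  row 5 [00101]: F1=1 F2=1 -> 0
  row 6 [00110]: F1=0 F2=0 -> 0
  row 7 [00111]: F1=1 F2=1 -> 0
  row 8 [01000]: F1=0 F2=1 (differ) -> 1
  row 9 [01001]: F1=1 F2=1 -> 0
  row 10 [01010]: F1=0 F2=0 -> 0
  row 11 [01011]: F1=1 F2=1 -> 0
  row 12 [01100]: F1=0 F2=1 (differ) -> 1
  row 13 [01101]: F1=1 F2=1 -> 0
  row 14 [01110]: F1=0 F2=0 -> 0
  row 15 [01111]: F1=1 F2=1 -> 0
  row 16 [10000]: F1=1 F2=0 (differ) -> 1
  row 17 [10001]: F1=1 F2=1 -> 0
  row 18 [10010]: F1=1 F2=1 -> 0
  row 19 [10011]: F1=1 F2=1 -> 0
  row 20 [10100]: F1=1 F2=0 (differ) -> 1
  row 21 [10101]: F1=1 F2=1 -> 0
  row 22 [10110]: F1=1 F2=1 -> 0
  row 23 [10111]: F1=1 F2=1 -> 0
  row 24 [11000]: F1=0 F2=0 -> 0
  row 25 [11001]: F1=1 F2=1 -> 0
  row 26 [11010]: F1=0 F2=1 (differ) -> 1
  row 27 [11011]: F1=1 F2=1 -> 0
  row 28 [11100]: F1=0 F2=0 -> 0
  row 29 [11101]: F1=1 F2=1 -> 0
  row 30 [11110]: F1=0 F2=1 (differ) -> 1
  row 31 [11111]: F1=1 F2=1 -> 0
Full result column, 8 rows per line (p,q fixed per line; r,s,t runs 000..111 left to right):
  rows 0-7 [p,q=00]: 10001000  (ones: 2)
  rows 8-15 [p,q=01]: 10001000  (ones: 2)
  rows 16-23 [p,q=10]: 10001000  (ones: 2)
  rows 24-31 [p,q=11]: 00100010  (ones: 2)
Disagreements = 2+2+2+2 = 8

8


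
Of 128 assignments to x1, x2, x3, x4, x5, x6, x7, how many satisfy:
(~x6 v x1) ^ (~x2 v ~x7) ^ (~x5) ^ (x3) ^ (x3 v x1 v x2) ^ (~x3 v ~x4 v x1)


CNF with 6 clauses over 7 vars (128 assignments).
An assignment satisfies CNF iff every clause has >=1 true literal.
Check each row (bits = x1,x2,x3,x4,x5,x6,x7; clause T/F shown):
  row 0 [0000000]: clauses=TTTFFT -> 0
  row 1 [0000001]: clauses=TTTFFT -> 0
  row 2 [0000010]: clauses=FTTFFT -> 0
  row 3 [0000011]: clauses=FTTFFT -> 0
  row 4 [0000100]: clauses=TTFFFT -> 0
  (every remaining row is evaluated the same way; all 128 results are listed next)
Full result column, 8 rows per line (x1,x2,x3,x4 fixed per line; x5,x6,x7 runs 000..111 left to right):
  rows 0-7 [x1,x2,x3,x4=0000]: 00000000  (ones: 0)
  rows 8-15 [x1,x2,x3,x4=0001]: 00000000  (ones: 0)
  rows 16-23 [x1,x2,x3,x4=0010]: 11000000  (ones: 2)
  rows 24-31 [x1,x2,x3,x4=0011]: 00000000  (ones: 0)
  rows 32-39 [x1,x2,x3,x4=0100]: 00000000  (ones: 0)
  rows 40-47 [x1,x2,x3,x4=0101]: 00000000  (ones: 0)
  rows 48-55 [x1,x2,x3,x4=0110]: 10000000  (ones: 1)
  rows 56-63 [x1,x2,x3,x4=0111]: 00000000  (ones: 0)
  rows 64-71 [x1,x2,x3,x4=1000]: 00000000  (ones: 0)
  rows 72-79 [x1,x2,x3,x4=1001]: 00000000  (ones: 0)
  rows 80-87 [x1,x2,x3,x4=1010]: 11110000  (ones: 4)
  rows 88-95 [x1,x2,x3,x4=1011]: 11110000  (ones: 4)
  rows 96-103 [x1,x2,x3,x4=1100]: 00000000  (ones: 0)
  rows 104-111 [x1,x2,x3,x4=1101]: 00000000  (ones: 0)
  rows 112-119 [x1,x2,x3,x4=1110]: 10100000  (ones: 2)
  rows 120-127 [x1,x2,x3,x4=1111]: 10100000  (ones: 2)
Satisfying assignments = 0+0+2+0+0+0+1+0+0+0+4+4+0+0+2+2 = 15

15


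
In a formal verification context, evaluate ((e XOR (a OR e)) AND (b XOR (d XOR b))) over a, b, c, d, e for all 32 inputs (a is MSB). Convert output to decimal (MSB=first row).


Formula: ((e XOR (a OR e)) AND (b XOR (d XOR b))) over a, b, c, d, e (32 rows)
Evaluate each row (bits = a,b,c,d,e, MSB first):
  row 0 [00000]: ((0 XOR (0 OR 0)) AND (0 XOR (0 XOR 0))) -> 0
  row 1 [00001]: ((1 XOR (0 OR 1)) AND (0 XOR (0 XOR 0))) -> 0
  row 2 [00010]: ((0 XOR (0 OR 0)) AND (0 XOR (1 XOR 0))) -> 0
  row 3 [00011]: ((1 XOR (0 OR 1)) AND (0 XOR (1 XOR 0))) -> 0
  row 4 [00100]: ((0 XOR (0 OR 0)) AND (0 XOR (0 XOR 0))) -> 0
  row 5 [00101]: ((1 XOR (0 OR 1)) AND (0 XOR (0 XOR 0))) -> 0
  row 6 [00110]: ((0 XOR (0 OR 0)) AND (0 XOR (1 XOR 0))) -> 0
  row 7 [00111]: ((1 XOR (0 OR 1)) AND (0 XOR (1 XOR 0))) -> 0
  row 8 [01000]: ((0 XOR (0 OR 0)) AND (1 XOR (0 XOR 1))) -> 0
  row 9 [01001]: ((1 XOR (0 OR 1)) AND (1 XOR (0 XOR 1))) -> 0
  row 10 [01010]: ((0 XOR (0 OR 0)) AND (1 XOR (1 XOR 1))) -> 0
  row 11 [01011]: ((1 XOR (0 OR 1)) AND (1 XOR (1 XOR 1))) -> 0
  row 12 [01100]: ((0 XOR (0 OR 0)) AND (1 XOR (0 XOR 1))) -> 0
  row 13 [01101]: ((1 XOR (0 OR 1)) AND (1 XOR (0 XOR 1))) -> 0
  row 14 [01110]: ((0 XOR (0 OR 0)) AND (1 XOR (1 XOR 1))) -> 0
  row 15 [01111]: ((1 XOR (0 OR 1)) AND (1 XOR (1 XOR 1))) -> 0
  row 16 [10000]: ((0 XOR (1 OR 0)) AND (0 XOR (0 XOR 0))) -> 0
  row 17 [10001]: ((1 XOR (1 OR 1)) AND (0 XOR (0 XOR 0))) -> 0
  row 18 [10010]: ((0 XOR (1 OR 0)) AND (0 XOR (1 XOR 0))) -> 1
  row 19 [10011]: ((1 XOR (1 OR 1)) AND (0 XOR (1 XOR 0))) -> 0
  row 20 [10100]: ((0 XOR (1 OR 0)) AND (0 XOR (0 XOR 0))) -> 0
  row 21 [10101]: ((1 XOR (1 OR 1)) AND (0 XOR (0 XOR 0))) -> 0
  row 22 [10110]: ((0 XOR (1 OR 0)) AND (0 XOR (1 XOR 0))) -> 1
  row 23 [10111]: ((1 XOR (1 OR 1)) AND (0 XOR (1 XOR 0))) -> 0
  row 24 [11000]: ((0 XOR (1 OR 0)) AND (1 XOR (0 XOR 1))) -> 0
  row 25 [11001]: ((1 XOR (1 OR 1)) AND (1 XOR (0 XOR 1))) -> 0
  row 26 [11010]: ((0 XOR (1 OR 0)) AND (1 XOR (1 XOR 1))) -> 1
  row 27 [11011]: ((1 XOR (1 OR 1)) AND (1 XOR (1 XOR 1))) -> 0
  row 28 [11100]: ((0 XOR (1 OR 0)) AND (1 XOR (0 XOR 1))) -> 0
  row 29 [11101]: ((1 XOR (1 OR 1)) AND (1 XOR (0 XOR 1))) -> 0
  row 30 [11110]: ((0 XOR (1 OR 0)) AND (1 XOR (1 XOR 1))) -> 1
  row 31 [11111]: ((1 XOR (1 OR 1)) AND (1 XOR (1 XOR 1))) -> 0
Full result column, 4 rows per line (a,b,c fixed per line; d,e runs 00..11 left to right):
  rows 0-3 [a,b,c=000]: 0000  = hex 0
  rows 4-7 [a,b,c=001]: 0000  = hex 0
  rows 8-11 [a,b,c=010]: 0000  = hex 0
  rows 12-15 [a,b,c=011]: 0000  = hex 0
  rows 16-19 [a,b,c=100]: 0010  = hex 2
  rows 20-23 [a,b,c=101]: 0010  = hex 2
  rows 24-27 [a,b,c=110]: 0010  = hex 2
  rows 28-31 [a,b,c=111]: 0010  = hex 2
Output column (row 0 .. row 31) = 00000000000000000010001000100010
Output column grouped in 4s = 0000 0000 0000 0000 0010 0010 0010 0010 = 0x00002222
Convert to decimal digit by digit (value = value*16 + digit):
  0 -> 0
  0*16 + 0 = 0
  0*16 + 0 = 0
  0*16 + 0 = 0
  0*16 + 2 = 2
  2*16 + 2 = 34
  34*16 + 2 = 546
  546*16 + 2 = 8738
Decimal = 8738

8738


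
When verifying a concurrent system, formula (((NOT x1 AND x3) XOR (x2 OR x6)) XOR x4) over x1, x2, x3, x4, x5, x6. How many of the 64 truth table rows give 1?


Formula: (((NOT x1 AND x3) XOR (x2 OR x6)) XOR x4) over 6 vars (64 rows)
Evaluate each row (x1, x2, x3, x4, x5, x6 as bits, MSB first):
  row 0 [000000]: (((NOT 0 AND 0) XOR (0 OR 0)) XOR 0) -> 0
  row 1 [000001]: (((NOT 0 AND 0) XOR (0 OR 1)) XOR 0) -> 1
  row 2 [000010]: (((NOT 0 AND 0) XOR (0 OR 0)) XOR 0) -> 0
  row 3 [000011]: (((NOT 0 AND 0) XOR (0 OR 1)) XOR 0) -> 1
  row 4 [000100]: (((NOT 0 AND 0) XOR (0 OR 0)) XOR 1) -> 1
  (every remaining row is evaluated the same way; all 64 results are listed next)
Full result column, 8 rows per line (x1,x2,x3 fixed per line; x4,x5,x6 runs 000..111 left to right):
  rows 0-7 [x1,x2,x3=000]: 01011010  (ones: 4)
  rows 8-15 [x1,x2,x3=001]: 10100101  (ones: 4)
  rows 16-23 [x1,x2,x3=010]: 11110000  (ones: 4)
  rows 24-31 [x1,x2,x3=011]: 00001111  (ones: 4)
  rows 32-39 [x1,x2,x3=100]: 01011010  (ones: 4)
  rows 40-47 [x1,x2,x3=101]: 01011010  (ones: 4)
  rows 48-55 [x1,x2,x3=110]: 11110000  (ones: 4)
  rows 56-63 [x1,x2,x3=111]: 11110000  (ones: 4)
Count of 1-rows = 4+4+4+4+4+4+4+4 = 32

32


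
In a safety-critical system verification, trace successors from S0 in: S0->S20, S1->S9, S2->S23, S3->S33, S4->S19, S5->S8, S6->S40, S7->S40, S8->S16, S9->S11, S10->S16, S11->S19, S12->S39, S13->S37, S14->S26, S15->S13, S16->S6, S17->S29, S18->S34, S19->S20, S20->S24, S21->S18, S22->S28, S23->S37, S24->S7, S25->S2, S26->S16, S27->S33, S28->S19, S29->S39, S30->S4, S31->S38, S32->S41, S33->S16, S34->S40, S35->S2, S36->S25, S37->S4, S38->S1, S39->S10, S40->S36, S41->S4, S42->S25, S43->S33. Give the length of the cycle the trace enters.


Trace from S0 until a state repeats:
  S0 -> S20 -> S24 -> S7 -> S40 -> S36 -> S25 -> S2 -> S23 -> S37 -> S4 -> S19 -> S20
S20 first seen at step 1, revisited at step 12.
Cycle length = 12 - 1 = 11

11


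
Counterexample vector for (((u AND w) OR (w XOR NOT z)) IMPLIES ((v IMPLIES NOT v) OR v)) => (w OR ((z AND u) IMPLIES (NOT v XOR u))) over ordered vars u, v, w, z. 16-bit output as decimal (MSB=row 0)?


F1 = (((u AND w) OR (w XOR NOT z)) IMPLIES ((v IMPLIES NOT v) OR v))
F2 = (w OR ((z AND u) IMPLIES (NOT v XOR u)))
Counterexample to F1=>F2 is where F1=1 and F2=0.
Evaluate each row (bits = u,v,w,z, MSB first):
  row 0 [0000]: F1=1 F2=1 -> F1&~F2 -> 0
  row 1 [0001]: F1=1 F2=1 -> F1&~F2 -> 0
  row 2 [0010]: F1=1 F2=1 -> F1&~F2 -> 0
  row 3 [0011]: F1=1 F2=1 -> F1&~F2 -> 0
  row 4 [0100]: F1=1 F2=1 -> F1&~F2 -> 0
  row 5 [0101]: F1=1 F2=1 -> F1&~F2 -> 0
  row 6 [0110]: F1=1 F2=1 -> F1&~F2 -> 0
  row 7 [0111]: F1=1 F2=1 -> F1&~F2 -> 0
  row 8 [1000]: F1=1 F2=1 -> F1&~F2 -> 0
  row 9 [1001]: F1=1 F2=0 -> F1&~F2 -> 1
  row 10 [1010]: F1=1 F2=1 -> F1&~F2 -> 0
  row 11 [1011]: F1=1 F2=1 -> F1&~F2 -> 0
  row 12 [1100]: F1=1 F2=1 -> F1&~F2 -> 0
  row 13 [1101]: F1=1 F2=1 -> F1&~F2 -> 0
  row 14 [1110]: F1=1 F2=1 -> F1&~F2 -> 0
  row 15 [1111]: F1=1 F2=1 -> F1&~F2 -> 0
Full result column, 4 rows per line (u,v fixed per line; w,z runs 00..11 left to right):
  rows 0-3 [u,v=00]: 0000  = hex 0
  rows 4-7 [u,v=01]: 0000  = hex 0
  rows 8-11 [u,v=10]: 0100  = hex 4
  rows 12-15 [u,v=11]: 0000  = hex 0
Counterexample vector (row 0 .. row 15) = 0000000001000000
Output column grouped in 4s = 0000 0000 0100 0000 = 0x0040
Convert to decimal digit by digit (value = value*16 + digit):
  0 -> 0
  0*16 + 0 = 0
  0*16 + 4 = 4
  4*16 + 0 = 64
Decimal = 64

64


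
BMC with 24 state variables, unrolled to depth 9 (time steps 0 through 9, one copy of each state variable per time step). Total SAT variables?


BMC unrolls to depth k, creating one copy of each state var for steps 0..k.
Step count = 9 + 1 = 10 (steps 0 through 9)
Vars per step = 24
Total = 24 * 10 = 240

240


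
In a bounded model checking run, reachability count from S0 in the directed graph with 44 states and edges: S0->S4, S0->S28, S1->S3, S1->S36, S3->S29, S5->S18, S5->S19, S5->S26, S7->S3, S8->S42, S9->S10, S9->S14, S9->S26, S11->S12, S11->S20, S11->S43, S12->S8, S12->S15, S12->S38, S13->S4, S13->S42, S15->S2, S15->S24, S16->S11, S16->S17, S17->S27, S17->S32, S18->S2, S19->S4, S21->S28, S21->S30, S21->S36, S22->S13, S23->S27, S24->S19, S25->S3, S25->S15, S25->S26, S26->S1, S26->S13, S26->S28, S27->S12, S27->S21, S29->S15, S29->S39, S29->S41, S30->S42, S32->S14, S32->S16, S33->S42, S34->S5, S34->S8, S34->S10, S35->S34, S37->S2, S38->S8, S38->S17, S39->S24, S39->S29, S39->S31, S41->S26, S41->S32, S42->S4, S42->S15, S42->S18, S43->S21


BFS from S0:
  layer 0: {S0}
  layer 1: {S4, S28}
Reachable set: {S0, S4, S28}
Count = 3

3
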